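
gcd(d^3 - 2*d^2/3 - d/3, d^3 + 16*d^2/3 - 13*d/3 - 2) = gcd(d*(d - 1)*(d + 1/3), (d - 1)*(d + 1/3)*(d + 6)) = d^2 - 2*d/3 - 1/3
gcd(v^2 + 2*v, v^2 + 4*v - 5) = 1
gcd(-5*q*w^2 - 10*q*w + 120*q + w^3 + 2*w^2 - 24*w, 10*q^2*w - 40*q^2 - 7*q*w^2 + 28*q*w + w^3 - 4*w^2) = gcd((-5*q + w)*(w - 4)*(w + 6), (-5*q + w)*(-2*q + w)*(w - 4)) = 5*q*w - 20*q - w^2 + 4*w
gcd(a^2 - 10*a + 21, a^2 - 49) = a - 7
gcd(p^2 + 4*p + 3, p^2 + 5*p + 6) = p + 3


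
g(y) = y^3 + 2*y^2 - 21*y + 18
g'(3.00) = 18.00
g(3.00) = 0.00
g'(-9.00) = 186.00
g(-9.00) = -360.00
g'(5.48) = 91.01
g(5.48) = 127.55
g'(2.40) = 5.88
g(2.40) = -7.06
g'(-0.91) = -22.16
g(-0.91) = 38.01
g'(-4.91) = 31.68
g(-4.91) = 50.96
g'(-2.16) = -15.64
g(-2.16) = 62.61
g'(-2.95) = -6.69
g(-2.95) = 71.68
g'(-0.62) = -22.33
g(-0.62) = 31.55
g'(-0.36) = -22.05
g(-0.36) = 25.77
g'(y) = 3*y^2 + 4*y - 21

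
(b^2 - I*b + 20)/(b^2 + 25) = (b + 4*I)/(b + 5*I)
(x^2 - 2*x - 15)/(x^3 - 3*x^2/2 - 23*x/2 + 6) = 2*(x - 5)/(2*x^2 - 9*x + 4)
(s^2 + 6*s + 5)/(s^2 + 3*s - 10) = (s + 1)/(s - 2)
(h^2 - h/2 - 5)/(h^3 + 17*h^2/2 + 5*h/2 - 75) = (h + 2)/(h^2 + 11*h + 30)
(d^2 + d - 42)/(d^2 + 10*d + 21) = (d - 6)/(d + 3)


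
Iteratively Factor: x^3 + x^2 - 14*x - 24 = (x - 4)*(x^2 + 5*x + 6) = (x - 4)*(x + 2)*(x + 3)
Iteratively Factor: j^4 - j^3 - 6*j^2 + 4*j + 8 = (j - 2)*(j^3 + j^2 - 4*j - 4) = (j - 2)^2*(j^2 + 3*j + 2) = (j - 2)^2*(j + 2)*(j + 1)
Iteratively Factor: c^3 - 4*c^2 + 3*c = (c)*(c^2 - 4*c + 3) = c*(c - 3)*(c - 1)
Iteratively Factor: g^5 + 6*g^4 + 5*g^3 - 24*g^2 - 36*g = (g + 3)*(g^4 + 3*g^3 - 4*g^2 - 12*g) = (g - 2)*(g + 3)*(g^3 + 5*g^2 + 6*g) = (g - 2)*(g + 3)^2*(g^2 + 2*g) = g*(g - 2)*(g + 3)^2*(g + 2)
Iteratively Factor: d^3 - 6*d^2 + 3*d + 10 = (d - 2)*(d^2 - 4*d - 5) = (d - 5)*(d - 2)*(d + 1)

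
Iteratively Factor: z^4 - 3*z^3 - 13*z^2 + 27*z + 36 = (z + 1)*(z^3 - 4*z^2 - 9*z + 36) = (z - 3)*(z + 1)*(z^2 - z - 12) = (z - 3)*(z + 1)*(z + 3)*(z - 4)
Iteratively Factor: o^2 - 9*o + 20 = (o - 4)*(o - 5)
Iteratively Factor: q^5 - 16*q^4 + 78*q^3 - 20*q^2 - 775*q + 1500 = (q + 3)*(q^4 - 19*q^3 + 135*q^2 - 425*q + 500) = (q - 5)*(q + 3)*(q^3 - 14*q^2 + 65*q - 100) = (q - 5)*(q - 4)*(q + 3)*(q^2 - 10*q + 25) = (q - 5)^2*(q - 4)*(q + 3)*(q - 5)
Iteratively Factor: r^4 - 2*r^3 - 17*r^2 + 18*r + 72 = (r + 3)*(r^3 - 5*r^2 - 2*r + 24) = (r - 4)*(r + 3)*(r^2 - r - 6) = (r - 4)*(r - 3)*(r + 3)*(r + 2)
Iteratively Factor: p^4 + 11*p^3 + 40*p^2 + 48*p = (p + 3)*(p^3 + 8*p^2 + 16*p) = (p + 3)*(p + 4)*(p^2 + 4*p) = (p + 3)*(p + 4)^2*(p)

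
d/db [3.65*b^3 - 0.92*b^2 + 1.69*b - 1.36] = 10.95*b^2 - 1.84*b + 1.69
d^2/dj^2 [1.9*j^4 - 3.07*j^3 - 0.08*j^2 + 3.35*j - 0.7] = 22.8*j^2 - 18.42*j - 0.16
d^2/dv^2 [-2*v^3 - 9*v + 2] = -12*v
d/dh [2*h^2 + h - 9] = 4*h + 1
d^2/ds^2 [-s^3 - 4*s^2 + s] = -6*s - 8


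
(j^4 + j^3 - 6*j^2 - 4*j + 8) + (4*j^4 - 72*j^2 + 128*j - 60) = 5*j^4 + j^3 - 78*j^2 + 124*j - 52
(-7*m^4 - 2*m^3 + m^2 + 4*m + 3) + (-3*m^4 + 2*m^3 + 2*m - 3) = -10*m^4 + m^2 + 6*m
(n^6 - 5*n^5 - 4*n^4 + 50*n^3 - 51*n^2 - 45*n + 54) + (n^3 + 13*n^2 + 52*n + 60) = n^6 - 5*n^5 - 4*n^4 + 51*n^3 - 38*n^2 + 7*n + 114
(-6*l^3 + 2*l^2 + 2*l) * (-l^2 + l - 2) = 6*l^5 - 8*l^4 + 12*l^3 - 2*l^2 - 4*l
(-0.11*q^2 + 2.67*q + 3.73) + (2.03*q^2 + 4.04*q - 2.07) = 1.92*q^2 + 6.71*q + 1.66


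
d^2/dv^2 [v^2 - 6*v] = 2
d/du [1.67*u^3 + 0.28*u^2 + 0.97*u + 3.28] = 5.01*u^2 + 0.56*u + 0.97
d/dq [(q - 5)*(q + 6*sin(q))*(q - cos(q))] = (q - 5)*(q + 6*sin(q))*(sin(q) + 1) + (q - 5)*(q - cos(q))*(6*cos(q) + 1) + (q + 6*sin(q))*(q - cos(q))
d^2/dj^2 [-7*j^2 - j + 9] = -14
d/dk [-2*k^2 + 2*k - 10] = 2 - 4*k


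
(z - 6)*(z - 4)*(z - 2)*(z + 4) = z^4 - 8*z^3 - 4*z^2 + 128*z - 192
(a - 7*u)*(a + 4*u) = a^2 - 3*a*u - 28*u^2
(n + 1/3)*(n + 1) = n^2 + 4*n/3 + 1/3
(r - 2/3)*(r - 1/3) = r^2 - r + 2/9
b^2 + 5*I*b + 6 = (b - I)*(b + 6*I)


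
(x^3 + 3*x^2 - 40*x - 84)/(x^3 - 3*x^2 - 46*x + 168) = (x + 2)/(x - 4)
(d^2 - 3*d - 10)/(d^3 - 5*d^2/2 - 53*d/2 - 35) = 2*(d - 5)/(2*d^2 - 9*d - 35)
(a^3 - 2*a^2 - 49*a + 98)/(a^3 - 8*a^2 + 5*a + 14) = (a + 7)/(a + 1)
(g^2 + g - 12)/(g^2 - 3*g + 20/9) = 9*(g^2 + g - 12)/(9*g^2 - 27*g + 20)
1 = 1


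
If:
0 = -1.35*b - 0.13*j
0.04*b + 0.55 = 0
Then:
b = -13.75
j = 142.79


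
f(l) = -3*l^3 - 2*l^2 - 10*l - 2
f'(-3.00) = -79.00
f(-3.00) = 91.00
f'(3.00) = -103.00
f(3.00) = -131.00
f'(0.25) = -11.56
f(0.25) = -4.67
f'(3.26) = -118.69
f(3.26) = -159.79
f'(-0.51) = -10.30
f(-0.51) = 2.98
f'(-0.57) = -10.64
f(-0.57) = 3.61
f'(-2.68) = -63.92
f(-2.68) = 68.18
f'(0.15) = -10.80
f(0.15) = -3.56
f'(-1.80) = -31.96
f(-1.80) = 27.02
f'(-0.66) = -11.28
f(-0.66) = 4.59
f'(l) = -9*l^2 - 4*l - 10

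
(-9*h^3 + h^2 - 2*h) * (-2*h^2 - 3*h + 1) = 18*h^5 + 25*h^4 - 8*h^3 + 7*h^2 - 2*h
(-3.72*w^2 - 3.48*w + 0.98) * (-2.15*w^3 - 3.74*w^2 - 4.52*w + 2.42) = 7.998*w^5 + 21.3948*w^4 + 27.7226*w^3 + 3.062*w^2 - 12.8512*w + 2.3716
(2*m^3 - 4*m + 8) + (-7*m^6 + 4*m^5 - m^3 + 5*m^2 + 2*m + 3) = -7*m^6 + 4*m^5 + m^3 + 5*m^2 - 2*m + 11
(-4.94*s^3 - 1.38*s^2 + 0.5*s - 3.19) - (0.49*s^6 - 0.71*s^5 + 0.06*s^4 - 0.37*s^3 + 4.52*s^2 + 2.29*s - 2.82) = -0.49*s^6 + 0.71*s^5 - 0.06*s^4 - 4.57*s^3 - 5.9*s^2 - 1.79*s - 0.37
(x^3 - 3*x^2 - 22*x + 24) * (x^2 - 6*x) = x^5 - 9*x^4 - 4*x^3 + 156*x^2 - 144*x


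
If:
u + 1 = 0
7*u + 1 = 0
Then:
No Solution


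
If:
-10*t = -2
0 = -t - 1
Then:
No Solution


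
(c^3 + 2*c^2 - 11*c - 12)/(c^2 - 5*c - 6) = (c^2 + c - 12)/(c - 6)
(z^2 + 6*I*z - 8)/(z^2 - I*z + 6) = (z + 4*I)/(z - 3*I)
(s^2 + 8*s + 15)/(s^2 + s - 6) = (s + 5)/(s - 2)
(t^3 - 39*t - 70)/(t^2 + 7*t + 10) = t - 7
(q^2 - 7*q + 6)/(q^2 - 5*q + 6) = (q^2 - 7*q + 6)/(q^2 - 5*q + 6)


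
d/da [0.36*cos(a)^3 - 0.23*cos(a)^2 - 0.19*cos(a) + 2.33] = (-1.08*cos(a)^2 + 0.46*cos(a) + 0.19)*sin(a)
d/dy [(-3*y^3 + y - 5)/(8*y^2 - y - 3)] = ((16*y - 1)*(3*y^3 - y + 5) + (9*y^2 - 1)*(-8*y^2 + y + 3))/(-8*y^2 + y + 3)^2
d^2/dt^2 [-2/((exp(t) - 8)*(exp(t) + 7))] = (-8*exp(3*t) + 6*exp(2*t) - 450*exp(t) + 112)*exp(t)/(exp(6*t) - 3*exp(5*t) - 165*exp(4*t) + 335*exp(3*t) + 9240*exp(2*t) - 9408*exp(t) - 175616)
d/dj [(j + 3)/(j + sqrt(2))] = (-3 + sqrt(2))/(j + sqrt(2))^2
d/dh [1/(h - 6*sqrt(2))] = -1/(h - 6*sqrt(2))^2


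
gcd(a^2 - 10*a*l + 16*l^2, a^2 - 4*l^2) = a - 2*l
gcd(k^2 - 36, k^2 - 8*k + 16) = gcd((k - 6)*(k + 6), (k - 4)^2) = 1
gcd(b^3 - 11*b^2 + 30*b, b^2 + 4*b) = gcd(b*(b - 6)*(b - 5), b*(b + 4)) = b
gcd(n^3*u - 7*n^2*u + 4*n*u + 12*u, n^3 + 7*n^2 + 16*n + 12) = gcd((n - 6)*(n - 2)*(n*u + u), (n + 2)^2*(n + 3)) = 1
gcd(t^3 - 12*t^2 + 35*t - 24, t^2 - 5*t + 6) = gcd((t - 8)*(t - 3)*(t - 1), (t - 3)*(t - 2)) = t - 3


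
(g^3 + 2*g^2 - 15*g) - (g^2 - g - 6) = g^3 + g^2 - 14*g + 6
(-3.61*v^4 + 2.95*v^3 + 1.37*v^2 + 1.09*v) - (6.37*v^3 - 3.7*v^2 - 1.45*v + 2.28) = -3.61*v^4 - 3.42*v^3 + 5.07*v^2 + 2.54*v - 2.28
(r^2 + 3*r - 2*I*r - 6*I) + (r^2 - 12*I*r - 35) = 2*r^2 + 3*r - 14*I*r - 35 - 6*I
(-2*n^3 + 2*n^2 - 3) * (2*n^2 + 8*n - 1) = -4*n^5 - 12*n^4 + 18*n^3 - 8*n^2 - 24*n + 3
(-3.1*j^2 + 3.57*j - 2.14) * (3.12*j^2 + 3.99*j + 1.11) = -9.672*j^4 - 1.2306*j^3 + 4.1265*j^2 - 4.5759*j - 2.3754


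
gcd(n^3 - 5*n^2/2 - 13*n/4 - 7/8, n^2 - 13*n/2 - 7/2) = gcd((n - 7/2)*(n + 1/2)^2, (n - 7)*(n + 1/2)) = n + 1/2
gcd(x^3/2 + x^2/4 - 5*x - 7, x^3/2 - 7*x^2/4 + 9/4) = 1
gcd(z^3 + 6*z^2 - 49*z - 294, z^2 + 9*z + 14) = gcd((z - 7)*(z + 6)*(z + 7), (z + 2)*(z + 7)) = z + 7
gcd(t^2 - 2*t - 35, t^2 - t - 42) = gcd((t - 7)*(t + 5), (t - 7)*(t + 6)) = t - 7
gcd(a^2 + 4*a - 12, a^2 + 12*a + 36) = a + 6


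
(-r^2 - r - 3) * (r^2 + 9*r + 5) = -r^4 - 10*r^3 - 17*r^2 - 32*r - 15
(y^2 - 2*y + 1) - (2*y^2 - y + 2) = -y^2 - y - 1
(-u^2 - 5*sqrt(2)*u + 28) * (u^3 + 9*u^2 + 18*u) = -u^5 - 9*u^4 - 5*sqrt(2)*u^4 - 45*sqrt(2)*u^3 + 10*u^3 - 90*sqrt(2)*u^2 + 252*u^2 + 504*u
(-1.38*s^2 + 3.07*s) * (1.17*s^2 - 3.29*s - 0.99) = -1.6146*s^4 + 8.1321*s^3 - 8.7341*s^2 - 3.0393*s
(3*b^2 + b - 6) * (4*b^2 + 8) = 12*b^4 + 4*b^3 + 8*b - 48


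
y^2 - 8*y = y*(y - 8)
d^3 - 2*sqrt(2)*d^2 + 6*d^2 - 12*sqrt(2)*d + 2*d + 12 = (d + 6)*(d - sqrt(2))^2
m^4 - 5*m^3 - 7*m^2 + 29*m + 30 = (m - 5)*(m - 3)*(m + 1)*(m + 2)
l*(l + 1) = l^2 + l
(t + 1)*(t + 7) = t^2 + 8*t + 7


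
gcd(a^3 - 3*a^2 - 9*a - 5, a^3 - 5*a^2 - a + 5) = a^2 - 4*a - 5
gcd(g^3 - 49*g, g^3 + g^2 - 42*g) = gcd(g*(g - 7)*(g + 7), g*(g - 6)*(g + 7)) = g^2 + 7*g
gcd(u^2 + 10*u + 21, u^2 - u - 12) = u + 3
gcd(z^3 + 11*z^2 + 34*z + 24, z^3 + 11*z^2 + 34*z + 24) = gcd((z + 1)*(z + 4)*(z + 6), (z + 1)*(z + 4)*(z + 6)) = z^3 + 11*z^2 + 34*z + 24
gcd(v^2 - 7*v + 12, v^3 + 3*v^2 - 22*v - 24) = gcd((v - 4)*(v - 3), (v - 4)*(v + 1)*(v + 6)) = v - 4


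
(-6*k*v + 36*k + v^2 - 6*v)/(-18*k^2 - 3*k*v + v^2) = (v - 6)/(3*k + v)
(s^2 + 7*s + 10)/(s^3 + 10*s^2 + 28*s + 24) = (s + 5)/(s^2 + 8*s + 12)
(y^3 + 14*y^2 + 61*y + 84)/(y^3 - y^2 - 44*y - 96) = (y + 7)/(y - 8)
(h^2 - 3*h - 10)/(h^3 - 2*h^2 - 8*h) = (h - 5)/(h*(h - 4))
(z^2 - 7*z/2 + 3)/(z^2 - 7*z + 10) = (z - 3/2)/(z - 5)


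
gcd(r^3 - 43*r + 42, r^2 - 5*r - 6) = r - 6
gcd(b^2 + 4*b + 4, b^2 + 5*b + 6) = b + 2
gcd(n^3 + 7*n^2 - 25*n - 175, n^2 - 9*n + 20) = n - 5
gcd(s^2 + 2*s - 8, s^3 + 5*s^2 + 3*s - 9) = 1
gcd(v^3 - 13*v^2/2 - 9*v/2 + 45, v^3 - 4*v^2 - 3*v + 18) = v - 3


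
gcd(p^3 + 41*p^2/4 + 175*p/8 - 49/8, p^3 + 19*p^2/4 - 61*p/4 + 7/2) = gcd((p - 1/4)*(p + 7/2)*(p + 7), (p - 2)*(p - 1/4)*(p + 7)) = p^2 + 27*p/4 - 7/4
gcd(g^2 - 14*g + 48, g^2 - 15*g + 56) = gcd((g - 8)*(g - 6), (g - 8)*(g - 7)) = g - 8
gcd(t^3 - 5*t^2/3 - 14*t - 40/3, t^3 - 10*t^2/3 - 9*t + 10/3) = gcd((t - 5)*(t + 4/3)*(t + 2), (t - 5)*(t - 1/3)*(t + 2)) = t^2 - 3*t - 10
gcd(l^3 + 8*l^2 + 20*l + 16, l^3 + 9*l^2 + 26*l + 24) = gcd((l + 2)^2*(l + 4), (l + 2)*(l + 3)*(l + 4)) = l^2 + 6*l + 8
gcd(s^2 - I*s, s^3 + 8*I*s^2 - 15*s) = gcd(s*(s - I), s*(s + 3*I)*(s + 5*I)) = s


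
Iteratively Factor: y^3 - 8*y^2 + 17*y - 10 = (y - 5)*(y^2 - 3*y + 2) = (y - 5)*(y - 2)*(y - 1)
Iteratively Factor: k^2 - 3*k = (k)*(k - 3)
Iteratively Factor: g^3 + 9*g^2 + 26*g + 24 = (g + 3)*(g^2 + 6*g + 8) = (g + 2)*(g + 3)*(g + 4)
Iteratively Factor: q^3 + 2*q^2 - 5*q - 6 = (q + 1)*(q^2 + q - 6) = (q + 1)*(q + 3)*(q - 2)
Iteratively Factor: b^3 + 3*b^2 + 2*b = (b + 1)*(b^2 + 2*b) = b*(b + 1)*(b + 2)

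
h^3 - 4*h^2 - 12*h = h*(h - 6)*(h + 2)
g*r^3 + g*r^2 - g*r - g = (r - 1)*(r + 1)*(g*r + g)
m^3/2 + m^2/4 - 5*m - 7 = (m/2 + 1)*(m - 7/2)*(m + 2)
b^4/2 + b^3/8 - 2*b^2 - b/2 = b*(b/2 + 1)*(b - 2)*(b + 1/4)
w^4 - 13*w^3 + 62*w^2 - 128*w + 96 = (w - 4)^2*(w - 3)*(w - 2)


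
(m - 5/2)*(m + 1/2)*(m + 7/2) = m^3 + 3*m^2/2 - 33*m/4 - 35/8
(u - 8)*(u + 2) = u^2 - 6*u - 16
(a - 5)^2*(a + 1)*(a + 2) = a^4 - 7*a^3 - 3*a^2 + 55*a + 50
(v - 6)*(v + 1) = v^2 - 5*v - 6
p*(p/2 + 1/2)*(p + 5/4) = p^3/2 + 9*p^2/8 + 5*p/8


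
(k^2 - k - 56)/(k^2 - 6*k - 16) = (k + 7)/(k + 2)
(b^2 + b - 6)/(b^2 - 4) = (b + 3)/(b + 2)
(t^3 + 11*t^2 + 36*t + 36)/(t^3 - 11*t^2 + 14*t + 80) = (t^2 + 9*t + 18)/(t^2 - 13*t + 40)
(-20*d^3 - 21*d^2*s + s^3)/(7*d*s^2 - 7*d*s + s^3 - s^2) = (-20*d^3 - 21*d^2*s + s^3)/(s*(7*d*s - 7*d + s^2 - s))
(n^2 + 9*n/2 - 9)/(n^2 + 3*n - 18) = (n - 3/2)/(n - 3)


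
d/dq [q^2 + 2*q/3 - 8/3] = 2*q + 2/3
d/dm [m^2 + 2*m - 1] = 2*m + 2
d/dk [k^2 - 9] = 2*k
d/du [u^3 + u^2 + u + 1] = 3*u^2 + 2*u + 1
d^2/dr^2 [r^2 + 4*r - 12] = 2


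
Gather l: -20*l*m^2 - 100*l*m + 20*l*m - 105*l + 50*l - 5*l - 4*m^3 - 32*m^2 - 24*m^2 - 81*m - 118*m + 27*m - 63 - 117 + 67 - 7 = l*(-20*m^2 - 80*m - 60) - 4*m^3 - 56*m^2 - 172*m - 120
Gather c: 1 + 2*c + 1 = 2*c + 2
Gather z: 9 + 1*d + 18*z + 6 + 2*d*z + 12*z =d + z*(2*d + 30) + 15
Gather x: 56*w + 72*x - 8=56*w + 72*x - 8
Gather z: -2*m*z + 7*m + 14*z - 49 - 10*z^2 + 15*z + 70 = 7*m - 10*z^2 + z*(29 - 2*m) + 21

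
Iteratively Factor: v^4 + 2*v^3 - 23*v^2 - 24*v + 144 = (v + 4)*(v^3 - 2*v^2 - 15*v + 36) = (v - 3)*(v + 4)*(v^2 + v - 12) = (v - 3)^2*(v + 4)*(v + 4)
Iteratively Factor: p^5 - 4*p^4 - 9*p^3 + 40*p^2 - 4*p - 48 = (p + 1)*(p^4 - 5*p^3 - 4*p^2 + 44*p - 48) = (p + 1)*(p + 3)*(p^3 - 8*p^2 + 20*p - 16) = (p - 2)*(p + 1)*(p + 3)*(p^2 - 6*p + 8) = (p - 4)*(p - 2)*(p + 1)*(p + 3)*(p - 2)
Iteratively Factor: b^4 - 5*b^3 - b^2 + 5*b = (b + 1)*(b^3 - 6*b^2 + 5*b) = (b - 1)*(b + 1)*(b^2 - 5*b) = b*(b - 1)*(b + 1)*(b - 5)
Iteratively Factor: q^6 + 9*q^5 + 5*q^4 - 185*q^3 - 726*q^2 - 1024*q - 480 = (q + 3)*(q^5 + 6*q^4 - 13*q^3 - 146*q^2 - 288*q - 160) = (q - 5)*(q + 3)*(q^4 + 11*q^3 + 42*q^2 + 64*q + 32) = (q - 5)*(q + 3)*(q + 4)*(q^3 + 7*q^2 + 14*q + 8) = (q - 5)*(q + 2)*(q + 3)*(q + 4)*(q^2 + 5*q + 4) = (q - 5)*(q + 2)*(q + 3)*(q + 4)^2*(q + 1)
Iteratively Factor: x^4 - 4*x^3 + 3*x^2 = (x - 1)*(x^3 - 3*x^2) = x*(x - 1)*(x^2 - 3*x) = x^2*(x - 1)*(x - 3)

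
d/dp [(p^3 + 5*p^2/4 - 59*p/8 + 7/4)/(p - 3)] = (16*p^3 - 62*p^2 - 60*p + 163)/(8*(p^2 - 6*p + 9))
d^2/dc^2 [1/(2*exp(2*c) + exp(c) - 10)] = (2*(4*exp(c) + 1)^2*exp(c) - (8*exp(c) + 1)*(2*exp(2*c) + exp(c) - 10))*exp(c)/(2*exp(2*c) + exp(c) - 10)^3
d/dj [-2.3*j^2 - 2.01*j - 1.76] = -4.6*j - 2.01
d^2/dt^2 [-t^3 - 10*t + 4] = -6*t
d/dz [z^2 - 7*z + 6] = 2*z - 7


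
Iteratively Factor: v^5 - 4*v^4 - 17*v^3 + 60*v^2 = (v)*(v^4 - 4*v^3 - 17*v^2 + 60*v) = v*(v - 3)*(v^3 - v^2 - 20*v) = v^2*(v - 3)*(v^2 - v - 20) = v^2*(v - 5)*(v - 3)*(v + 4)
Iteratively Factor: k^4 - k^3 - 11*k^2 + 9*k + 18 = (k + 1)*(k^3 - 2*k^2 - 9*k + 18) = (k - 2)*(k + 1)*(k^2 - 9) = (k - 2)*(k + 1)*(k + 3)*(k - 3)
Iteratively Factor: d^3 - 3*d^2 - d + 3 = (d - 1)*(d^2 - 2*d - 3) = (d - 3)*(d - 1)*(d + 1)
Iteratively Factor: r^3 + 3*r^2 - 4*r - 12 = (r + 3)*(r^2 - 4) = (r + 2)*(r + 3)*(r - 2)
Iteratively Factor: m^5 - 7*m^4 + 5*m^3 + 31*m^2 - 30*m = (m + 2)*(m^4 - 9*m^3 + 23*m^2 - 15*m) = (m - 5)*(m + 2)*(m^3 - 4*m^2 + 3*m) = m*(m - 5)*(m + 2)*(m^2 - 4*m + 3) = m*(m - 5)*(m - 1)*(m + 2)*(m - 3)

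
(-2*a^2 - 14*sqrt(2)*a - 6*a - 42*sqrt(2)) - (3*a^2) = -5*a^2 - 14*sqrt(2)*a - 6*a - 42*sqrt(2)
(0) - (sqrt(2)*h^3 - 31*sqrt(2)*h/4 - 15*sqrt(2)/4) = -sqrt(2)*h^3 + 31*sqrt(2)*h/4 + 15*sqrt(2)/4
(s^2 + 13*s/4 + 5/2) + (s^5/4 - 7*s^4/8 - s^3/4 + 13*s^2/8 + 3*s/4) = s^5/4 - 7*s^4/8 - s^3/4 + 21*s^2/8 + 4*s + 5/2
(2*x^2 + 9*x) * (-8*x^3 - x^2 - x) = -16*x^5 - 74*x^4 - 11*x^3 - 9*x^2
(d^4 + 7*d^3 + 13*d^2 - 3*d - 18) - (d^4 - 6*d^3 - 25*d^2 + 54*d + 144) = 13*d^3 + 38*d^2 - 57*d - 162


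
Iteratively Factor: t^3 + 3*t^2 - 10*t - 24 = (t + 2)*(t^2 + t - 12) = (t + 2)*(t + 4)*(t - 3)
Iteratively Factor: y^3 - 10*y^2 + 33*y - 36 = (y - 3)*(y^2 - 7*y + 12) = (y - 4)*(y - 3)*(y - 3)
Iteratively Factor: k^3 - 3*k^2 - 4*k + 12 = (k - 3)*(k^2 - 4) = (k - 3)*(k + 2)*(k - 2)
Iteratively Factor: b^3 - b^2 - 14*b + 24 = (b + 4)*(b^2 - 5*b + 6) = (b - 3)*(b + 4)*(b - 2)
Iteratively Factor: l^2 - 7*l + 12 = (l - 3)*(l - 4)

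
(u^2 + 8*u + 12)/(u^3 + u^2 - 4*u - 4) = (u + 6)/(u^2 - u - 2)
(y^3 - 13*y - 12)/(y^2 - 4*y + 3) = (y^3 - 13*y - 12)/(y^2 - 4*y + 3)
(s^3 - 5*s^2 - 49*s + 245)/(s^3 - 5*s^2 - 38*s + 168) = (s^2 + 2*s - 35)/(s^2 + 2*s - 24)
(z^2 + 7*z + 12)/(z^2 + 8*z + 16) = (z + 3)/(z + 4)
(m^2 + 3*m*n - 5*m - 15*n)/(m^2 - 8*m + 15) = (m + 3*n)/(m - 3)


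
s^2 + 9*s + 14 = (s + 2)*(s + 7)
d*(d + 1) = d^2 + d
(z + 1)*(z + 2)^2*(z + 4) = z^4 + 9*z^3 + 28*z^2 + 36*z + 16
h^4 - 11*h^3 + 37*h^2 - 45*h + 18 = (h - 6)*(h - 3)*(h - 1)^2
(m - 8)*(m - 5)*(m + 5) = m^3 - 8*m^2 - 25*m + 200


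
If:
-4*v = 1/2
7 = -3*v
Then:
No Solution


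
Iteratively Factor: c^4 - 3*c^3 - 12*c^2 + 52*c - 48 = (c + 4)*(c^3 - 7*c^2 + 16*c - 12) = (c - 2)*(c + 4)*(c^2 - 5*c + 6) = (c - 2)^2*(c + 4)*(c - 3)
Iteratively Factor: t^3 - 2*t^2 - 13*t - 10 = (t - 5)*(t^2 + 3*t + 2) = (t - 5)*(t + 2)*(t + 1)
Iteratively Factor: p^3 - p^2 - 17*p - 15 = (p + 3)*(p^2 - 4*p - 5) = (p + 1)*(p + 3)*(p - 5)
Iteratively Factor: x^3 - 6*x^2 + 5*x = (x)*(x^2 - 6*x + 5) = x*(x - 1)*(x - 5)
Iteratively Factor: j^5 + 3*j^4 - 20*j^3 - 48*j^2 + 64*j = (j + 4)*(j^4 - j^3 - 16*j^2 + 16*j) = (j - 4)*(j + 4)*(j^3 + 3*j^2 - 4*j) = (j - 4)*(j + 4)^2*(j^2 - j) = j*(j - 4)*(j + 4)^2*(j - 1)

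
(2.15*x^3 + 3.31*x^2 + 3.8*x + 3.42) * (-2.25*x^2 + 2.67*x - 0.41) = -4.8375*x^5 - 1.707*x^4 - 0.593799999999999*x^3 + 1.0939*x^2 + 7.5734*x - 1.4022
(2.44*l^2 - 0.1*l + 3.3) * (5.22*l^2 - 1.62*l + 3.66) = 12.7368*l^4 - 4.4748*l^3 + 26.3184*l^2 - 5.712*l + 12.078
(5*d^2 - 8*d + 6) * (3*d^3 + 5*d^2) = 15*d^5 + d^4 - 22*d^3 + 30*d^2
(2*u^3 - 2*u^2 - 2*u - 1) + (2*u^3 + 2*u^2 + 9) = 4*u^3 - 2*u + 8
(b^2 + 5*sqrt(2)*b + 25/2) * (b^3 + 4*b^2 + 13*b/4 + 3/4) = b^5 + 4*b^4 + 5*sqrt(2)*b^4 + 63*b^3/4 + 20*sqrt(2)*b^3 + 65*sqrt(2)*b^2/4 + 203*b^2/4 + 15*sqrt(2)*b/4 + 325*b/8 + 75/8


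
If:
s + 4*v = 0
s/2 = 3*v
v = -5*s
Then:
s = 0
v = 0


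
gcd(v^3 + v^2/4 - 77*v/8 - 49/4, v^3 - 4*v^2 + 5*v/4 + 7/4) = v - 7/2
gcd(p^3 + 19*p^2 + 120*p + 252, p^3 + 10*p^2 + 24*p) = p + 6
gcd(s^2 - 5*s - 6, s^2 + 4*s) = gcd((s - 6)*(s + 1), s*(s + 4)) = 1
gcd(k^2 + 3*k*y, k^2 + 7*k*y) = k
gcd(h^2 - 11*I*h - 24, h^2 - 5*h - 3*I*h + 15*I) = h - 3*I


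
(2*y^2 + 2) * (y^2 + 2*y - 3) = 2*y^4 + 4*y^3 - 4*y^2 + 4*y - 6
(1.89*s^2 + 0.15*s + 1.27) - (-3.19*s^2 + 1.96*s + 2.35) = 5.08*s^2 - 1.81*s - 1.08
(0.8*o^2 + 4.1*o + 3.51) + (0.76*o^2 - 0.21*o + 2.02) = 1.56*o^2 + 3.89*o + 5.53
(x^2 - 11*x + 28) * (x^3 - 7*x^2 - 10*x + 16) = x^5 - 18*x^4 + 95*x^3 - 70*x^2 - 456*x + 448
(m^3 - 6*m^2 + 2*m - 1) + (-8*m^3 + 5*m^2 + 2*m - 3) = -7*m^3 - m^2 + 4*m - 4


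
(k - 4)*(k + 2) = k^2 - 2*k - 8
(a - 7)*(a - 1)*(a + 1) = a^3 - 7*a^2 - a + 7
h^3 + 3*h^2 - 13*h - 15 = (h - 3)*(h + 1)*(h + 5)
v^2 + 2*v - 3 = (v - 1)*(v + 3)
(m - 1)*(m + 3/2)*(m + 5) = m^3 + 11*m^2/2 + m - 15/2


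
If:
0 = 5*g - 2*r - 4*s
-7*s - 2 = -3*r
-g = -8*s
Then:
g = 16/47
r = 36/47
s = 2/47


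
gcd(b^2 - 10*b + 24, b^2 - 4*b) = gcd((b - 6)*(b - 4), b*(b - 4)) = b - 4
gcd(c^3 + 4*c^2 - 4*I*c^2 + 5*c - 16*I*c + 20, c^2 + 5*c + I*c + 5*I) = c + I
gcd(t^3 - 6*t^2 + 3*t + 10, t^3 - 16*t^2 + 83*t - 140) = t - 5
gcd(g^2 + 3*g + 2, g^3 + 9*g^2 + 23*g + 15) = g + 1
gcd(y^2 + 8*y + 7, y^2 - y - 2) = y + 1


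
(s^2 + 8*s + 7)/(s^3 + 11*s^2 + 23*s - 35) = (s + 1)/(s^2 + 4*s - 5)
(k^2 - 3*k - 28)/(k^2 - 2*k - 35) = (k + 4)/(k + 5)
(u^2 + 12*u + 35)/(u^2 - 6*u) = (u^2 + 12*u + 35)/(u*(u - 6))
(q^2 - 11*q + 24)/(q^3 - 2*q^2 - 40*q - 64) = (q - 3)/(q^2 + 6*q + 8)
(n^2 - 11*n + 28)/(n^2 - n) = (n^2 - 11*n + 28)/(n*(n - 1))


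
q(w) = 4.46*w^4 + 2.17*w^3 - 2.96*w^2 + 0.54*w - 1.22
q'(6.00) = 4052.82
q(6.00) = 6144.34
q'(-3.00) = -404.79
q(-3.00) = 273.19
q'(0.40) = 0.36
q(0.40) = -1.22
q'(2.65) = 362.56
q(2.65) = 239.75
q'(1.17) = 31.10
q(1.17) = 7.19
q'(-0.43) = 2.87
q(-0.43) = -2.02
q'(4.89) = 2213.29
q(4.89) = 2734.56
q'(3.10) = 576.22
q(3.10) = 448.55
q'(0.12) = -0.05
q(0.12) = -1.19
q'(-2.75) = -304.96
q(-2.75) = 184.85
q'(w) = 17.84*w^3 + 6.51*w^2 - 5.92*w + 0.54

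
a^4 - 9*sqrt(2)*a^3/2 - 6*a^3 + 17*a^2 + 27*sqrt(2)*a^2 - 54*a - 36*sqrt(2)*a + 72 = (a - 4)*(a - 2)*(a - 3*sqrt(2))*(a - 3*sqrt(2)/2)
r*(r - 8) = r^2 - 8*r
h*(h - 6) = h^2 - 6*h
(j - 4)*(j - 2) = j^2 - 6*j + 8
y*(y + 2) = y^2 + 2*y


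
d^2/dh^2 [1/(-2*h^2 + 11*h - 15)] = 2*(4*h^2 - 22*h - (4*h - 11)^2 + 30)/(2*h^2 - 11*h + 15)^3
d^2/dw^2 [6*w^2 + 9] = 12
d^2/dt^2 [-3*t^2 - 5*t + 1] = -6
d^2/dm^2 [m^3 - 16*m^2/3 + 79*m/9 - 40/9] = 6*m - 32/3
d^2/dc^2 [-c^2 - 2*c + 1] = -2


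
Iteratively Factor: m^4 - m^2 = (m - 1)*(m^3 + m^2) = (m - 1)*(m + 1)*(m^2) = m*(m - 1)*(m + 1)*(m)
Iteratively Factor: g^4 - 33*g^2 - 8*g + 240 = (g - 3)*(g^3 + 3*g^2 - 24*g - 80) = (g - 5)*(g - 3)*(g^2 + 8*g + 16) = (g - 5)*(g - 3)*(g + 4)*(g + 4)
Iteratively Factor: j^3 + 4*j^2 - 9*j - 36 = (j + 4)*(j^2 - 9) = (j - 3)*(j + 4)*(j + 3)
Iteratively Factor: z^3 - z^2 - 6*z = (z + 2)*(z^2 - 3*z) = z*(z + 2)*(z - 3)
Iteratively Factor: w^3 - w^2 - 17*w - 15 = (w - 5)*(w^2 + 4*w + 3) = (w - 5)*(w + 1)*(w + 3)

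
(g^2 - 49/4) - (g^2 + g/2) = -g/2 - 49/4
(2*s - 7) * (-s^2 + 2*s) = -2*s^3 + 11*s^2 - 14*s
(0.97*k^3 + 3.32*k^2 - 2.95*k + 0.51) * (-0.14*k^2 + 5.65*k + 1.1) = -0.1358*k^5 + 5.0157*k^4 + 20.238*k^3 - 13.0869*k^2 - 0.3635*k + 0.561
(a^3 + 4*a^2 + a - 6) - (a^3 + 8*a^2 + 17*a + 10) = -4*a^2 - 16*a - 16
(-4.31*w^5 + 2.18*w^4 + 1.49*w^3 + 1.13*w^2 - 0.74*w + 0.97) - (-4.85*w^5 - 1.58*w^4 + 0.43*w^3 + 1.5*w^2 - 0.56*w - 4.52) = 0.54*w^5 + 3.76*w^4 + 1.06*w^3 - 0.37*w^2 - 0.18*w + 5.49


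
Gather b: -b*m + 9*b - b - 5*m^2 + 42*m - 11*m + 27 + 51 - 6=b*(8 - m) - 5*m^2 + 31*m + 72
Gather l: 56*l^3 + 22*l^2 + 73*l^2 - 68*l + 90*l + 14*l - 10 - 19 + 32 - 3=56*l^3 + 95*l^2 + 36*l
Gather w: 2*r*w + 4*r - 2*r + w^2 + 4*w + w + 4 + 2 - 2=2*r + w^2 + w*(2*r + 5) + 4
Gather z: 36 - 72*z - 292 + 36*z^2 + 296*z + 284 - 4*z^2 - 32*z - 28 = 32*z^2 + 192*z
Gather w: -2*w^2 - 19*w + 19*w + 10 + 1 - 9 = 2 - 2*w^2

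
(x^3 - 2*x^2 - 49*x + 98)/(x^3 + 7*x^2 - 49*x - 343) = (x - 2)/(x + 7)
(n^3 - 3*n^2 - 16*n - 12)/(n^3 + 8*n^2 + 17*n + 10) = (n - 6)/(n + 5)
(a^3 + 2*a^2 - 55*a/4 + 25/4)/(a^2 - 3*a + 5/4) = a + 5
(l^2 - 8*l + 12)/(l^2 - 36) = (l - 2)/(l + 6)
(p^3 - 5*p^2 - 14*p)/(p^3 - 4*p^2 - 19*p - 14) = p/(p + 1)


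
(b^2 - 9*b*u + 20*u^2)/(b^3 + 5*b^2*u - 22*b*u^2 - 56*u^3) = (b - 5*u)/(b^2 + 9*b*u + 14*u^2)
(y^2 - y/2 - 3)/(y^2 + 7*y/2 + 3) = (y - 2)/(y + 2)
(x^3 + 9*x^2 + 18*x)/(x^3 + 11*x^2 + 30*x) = (x + 3)/(x + 5)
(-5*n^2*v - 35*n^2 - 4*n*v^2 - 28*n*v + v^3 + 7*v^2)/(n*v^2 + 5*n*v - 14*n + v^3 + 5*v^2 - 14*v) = (-5*n + v)/(v - 2)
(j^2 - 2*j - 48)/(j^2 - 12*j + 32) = (j + 6)/(j - 4)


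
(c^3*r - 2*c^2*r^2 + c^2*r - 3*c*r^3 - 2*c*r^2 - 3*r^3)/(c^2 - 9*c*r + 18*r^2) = r*(-c^2 - c*r - c - r)/(-c + 6*r)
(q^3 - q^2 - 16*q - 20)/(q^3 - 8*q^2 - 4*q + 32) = (q^2 - 3*q - 10)/(q^2 - 10*q + 16)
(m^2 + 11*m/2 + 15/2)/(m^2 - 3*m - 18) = (m + 5/2)/(m - 6)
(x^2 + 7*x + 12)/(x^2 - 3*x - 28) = (x + 3)/(x - 7)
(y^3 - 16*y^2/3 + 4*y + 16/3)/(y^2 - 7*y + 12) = (3*y^2 - 4*y - 4)/(3*(y - 3))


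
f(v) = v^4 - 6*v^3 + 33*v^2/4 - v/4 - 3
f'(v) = 4*v^3 - 18*v^2 + 33*v/2 - 1/4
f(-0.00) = -3.00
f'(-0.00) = -0.25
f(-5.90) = 2729.67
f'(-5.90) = -1545.70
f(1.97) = -2.29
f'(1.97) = -7.02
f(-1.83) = 73.07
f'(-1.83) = -115.24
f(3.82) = -5.09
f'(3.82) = 23.09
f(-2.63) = 211.71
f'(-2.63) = -240.91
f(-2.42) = 165.25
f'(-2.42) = -202.29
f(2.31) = -5.04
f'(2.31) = -8.88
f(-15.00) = 72732.00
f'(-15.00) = -17797.75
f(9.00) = 2850.00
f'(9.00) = 1606.25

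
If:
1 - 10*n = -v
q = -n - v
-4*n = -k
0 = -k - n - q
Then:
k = 2/3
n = 1/6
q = -5/6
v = 2/3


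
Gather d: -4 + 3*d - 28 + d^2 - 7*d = d^2 - 4*d - 32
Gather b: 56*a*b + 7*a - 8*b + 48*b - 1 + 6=7*a + b*(56*a + 40) + 5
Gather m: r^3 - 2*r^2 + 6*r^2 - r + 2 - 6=r^3 + 4*r^2 - r - 4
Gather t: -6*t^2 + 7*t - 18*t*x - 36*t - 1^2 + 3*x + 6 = -6*t^2 + t*(-18*x - 29) + 3*x + 5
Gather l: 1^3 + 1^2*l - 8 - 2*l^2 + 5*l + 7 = -2*l^2 + 6*l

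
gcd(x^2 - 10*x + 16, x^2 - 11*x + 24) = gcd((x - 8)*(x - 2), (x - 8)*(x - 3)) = x - 8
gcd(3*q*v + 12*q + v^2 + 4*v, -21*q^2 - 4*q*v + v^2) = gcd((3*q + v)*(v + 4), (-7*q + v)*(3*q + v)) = 3*q + v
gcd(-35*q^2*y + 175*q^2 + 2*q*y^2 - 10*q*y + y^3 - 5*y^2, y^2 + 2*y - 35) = y - 5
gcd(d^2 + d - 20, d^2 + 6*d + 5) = d + 5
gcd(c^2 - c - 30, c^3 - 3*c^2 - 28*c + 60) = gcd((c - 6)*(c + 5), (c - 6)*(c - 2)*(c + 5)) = c^2 - c - 30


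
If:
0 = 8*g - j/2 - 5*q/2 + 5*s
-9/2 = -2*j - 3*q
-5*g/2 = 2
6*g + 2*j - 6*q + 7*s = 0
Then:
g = -4/5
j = -123/1310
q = 2047/1310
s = 1344/655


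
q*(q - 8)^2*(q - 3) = q^4 - 19*q^3 + 112*q^2 - 192*q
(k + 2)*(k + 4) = k^2 + 6*k + 8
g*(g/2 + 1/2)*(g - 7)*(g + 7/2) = g^4/2 - 5*g^3/4 - 14*g^2 - 49*g/4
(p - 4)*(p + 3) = p^2 - p - 12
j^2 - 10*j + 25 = (j - 5)^2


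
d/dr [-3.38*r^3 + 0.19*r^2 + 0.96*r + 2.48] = -10.14*r^2 + 0.38*r + 0.96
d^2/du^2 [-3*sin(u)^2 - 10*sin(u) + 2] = 10*sin(u) - 6*cos(2*u)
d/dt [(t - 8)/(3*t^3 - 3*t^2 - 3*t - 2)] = (-6*t^3 + 75*t^2 - 48*t - 26)/(9*t^6 - 18*t^5 - 9*t^4 + 6*t^3 + 21*t^2 + 12*t + 4)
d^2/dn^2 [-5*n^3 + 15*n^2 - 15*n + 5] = 30 - 30*n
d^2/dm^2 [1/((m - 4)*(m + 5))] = 2*((m - 4)^2 + (m - 4)*(m + 5) + (m + 5)^2)/((m - 4)^3*(m + 5)^3)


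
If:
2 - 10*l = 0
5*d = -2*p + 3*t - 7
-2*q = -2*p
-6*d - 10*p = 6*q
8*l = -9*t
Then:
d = -452/255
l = 1/5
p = 113/170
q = 113/170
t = -8/45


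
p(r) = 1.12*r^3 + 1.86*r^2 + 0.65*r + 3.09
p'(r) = 3.36*r^2 + 3.72*r + 0.65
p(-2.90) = -10.47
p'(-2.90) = 18.12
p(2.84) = 45.59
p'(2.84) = 38.32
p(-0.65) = 3.15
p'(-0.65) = -0.35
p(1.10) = 7.55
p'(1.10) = 8.81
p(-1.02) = 3.17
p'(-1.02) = 0.35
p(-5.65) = -143.21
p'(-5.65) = 86.89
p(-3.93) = -38.72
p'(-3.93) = 37.93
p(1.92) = 19.12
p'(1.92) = 20.18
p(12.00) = 2214.09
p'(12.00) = 529.13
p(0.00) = 3.09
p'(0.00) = 0.65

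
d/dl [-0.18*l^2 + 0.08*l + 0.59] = 0.08 - 0.36*l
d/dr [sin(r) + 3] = cos(r)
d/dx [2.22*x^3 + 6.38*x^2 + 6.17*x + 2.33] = 6.66*x^2 + 12.76*x + 6.17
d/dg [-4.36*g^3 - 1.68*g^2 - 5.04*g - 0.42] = -13.08*g^2 - 3.36*g - 5.04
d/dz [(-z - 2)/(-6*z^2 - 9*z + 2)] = (6*z^2 + 9*z - 3*(z + 2)*(4*z + 3) - 2)/(6*z^2 + 9*z - 2)^2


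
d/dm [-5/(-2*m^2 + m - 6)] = 5*(1 - 4*m)/(2*m^2 - m + 6)^2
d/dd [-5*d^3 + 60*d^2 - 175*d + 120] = -15*d^2 + 120*d - 175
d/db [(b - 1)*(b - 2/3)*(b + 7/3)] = 3*b^2 + 4*b/3 - 29/9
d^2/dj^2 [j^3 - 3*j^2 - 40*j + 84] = 6*j - 6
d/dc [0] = 0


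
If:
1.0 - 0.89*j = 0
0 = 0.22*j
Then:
No Solution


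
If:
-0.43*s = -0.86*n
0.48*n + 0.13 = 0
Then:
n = -0.27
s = -0.54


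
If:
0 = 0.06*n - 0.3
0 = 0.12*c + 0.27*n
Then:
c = -11.25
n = 5.00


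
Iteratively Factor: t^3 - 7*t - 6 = (t + 2)*(t^2 - 2*t - 3) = (t - 3)*(t + 2)*(t + 1)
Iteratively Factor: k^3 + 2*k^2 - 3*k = (k - 1)*(k^2 + 3*k) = (k - 1)*(k + 3)*(k)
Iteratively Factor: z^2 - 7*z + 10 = (z - 2)*(z - 5)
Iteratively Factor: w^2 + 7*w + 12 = (w + 3)*(w + 4)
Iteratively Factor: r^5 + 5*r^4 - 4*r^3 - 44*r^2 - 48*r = (r + 2)*(r^4 + 3*r^3 - 10*r^2 - 24*r) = (r + 2)^2*(r^3 + r^2 - 12*r) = (r - 3)*(r + 2)^2*(r^2 + 4*r) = r*(r - 3)*(r + 2)^2*(r + 4)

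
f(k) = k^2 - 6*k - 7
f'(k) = 2*k - 6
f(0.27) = -8.55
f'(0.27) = -5.46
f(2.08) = -15.15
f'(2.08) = -1.84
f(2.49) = -15.74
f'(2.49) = -1.02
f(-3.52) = 26.51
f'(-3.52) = -13.04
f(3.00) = -16.00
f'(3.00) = 0.00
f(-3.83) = 30.65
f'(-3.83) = -13.66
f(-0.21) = -5.70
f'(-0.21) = -6.42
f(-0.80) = -1.56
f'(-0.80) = -7.60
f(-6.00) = 65.00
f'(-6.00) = -18.00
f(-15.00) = 308.00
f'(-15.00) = -36.00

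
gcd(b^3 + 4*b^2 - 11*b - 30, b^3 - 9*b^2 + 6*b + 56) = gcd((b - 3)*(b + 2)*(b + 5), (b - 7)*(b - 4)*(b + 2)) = b + 2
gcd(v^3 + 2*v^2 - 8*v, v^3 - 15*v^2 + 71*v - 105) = 1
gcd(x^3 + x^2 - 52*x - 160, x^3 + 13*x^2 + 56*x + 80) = x^2 + 9*x + 20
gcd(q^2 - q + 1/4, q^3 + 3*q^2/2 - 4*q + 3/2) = q - 1/2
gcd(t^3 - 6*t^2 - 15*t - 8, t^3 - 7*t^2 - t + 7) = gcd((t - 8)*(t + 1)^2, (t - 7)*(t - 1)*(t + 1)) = t + 1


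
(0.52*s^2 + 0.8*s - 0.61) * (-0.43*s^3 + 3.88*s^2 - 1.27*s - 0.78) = -0.2236*s^5 + 1.6736*s^4 + 2.7059*s^3 - 3.7884*s^2 + 0.1507*s + 0.4758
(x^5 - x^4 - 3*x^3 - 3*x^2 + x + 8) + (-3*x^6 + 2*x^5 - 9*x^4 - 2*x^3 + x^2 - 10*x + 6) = -3*x^6 + 3*x^5 - 10*x^4 - 5*x^3 - 2*x^2 - 9*x + 14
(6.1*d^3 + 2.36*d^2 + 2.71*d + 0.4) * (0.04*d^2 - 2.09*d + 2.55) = 0.244*d^5 - 12.6546*d^4 + 10.731*d^3 + 0.370099999999999*d^2 + 6.0745*d + 1.02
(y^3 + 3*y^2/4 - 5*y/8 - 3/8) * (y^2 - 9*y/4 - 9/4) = y^5 - 3*y^4/2 - 73*y^3/16 - 21*y^2/32 + 9*y/4 + 27/32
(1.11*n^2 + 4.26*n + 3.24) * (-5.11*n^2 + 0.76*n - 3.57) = -5.6721*n^4 - 20.925*n^3 - 17.2815*n^2 - 12.7458*n - 11.5668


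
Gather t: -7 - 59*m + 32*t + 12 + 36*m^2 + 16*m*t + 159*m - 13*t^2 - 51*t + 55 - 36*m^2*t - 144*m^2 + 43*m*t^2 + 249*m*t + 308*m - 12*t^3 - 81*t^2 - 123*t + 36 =-108*m^2 + 408*m - 12*t^3 + t^2*(43*m - 94) + t*(-36*m^2 + 265*m - 142) + 96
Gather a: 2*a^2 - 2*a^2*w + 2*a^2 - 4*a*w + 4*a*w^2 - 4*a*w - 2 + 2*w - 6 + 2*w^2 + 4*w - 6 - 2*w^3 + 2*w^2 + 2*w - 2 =a^2*(4 - 2*w) + a*(4*w^2 - 8*w) - 2*w^3 + 4*w^2 + 8*w - 16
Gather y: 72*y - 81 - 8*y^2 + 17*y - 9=-8*y^2 + 89*y - 90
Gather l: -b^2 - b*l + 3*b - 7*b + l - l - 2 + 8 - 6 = -b^2 - b*l - 4*b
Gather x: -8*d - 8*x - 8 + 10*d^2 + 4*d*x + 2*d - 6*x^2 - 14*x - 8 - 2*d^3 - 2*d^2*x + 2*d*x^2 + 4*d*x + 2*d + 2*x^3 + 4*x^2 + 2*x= -2*d^3 + 10*d^2 - 4*d + 2*x^3 + x^2*(2*d - 2) + x*(-2*d^2 + 8*d - 20) - 16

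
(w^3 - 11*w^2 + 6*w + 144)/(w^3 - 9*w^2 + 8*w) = (w^2 - 3*w - 18)/(w*(w - 1))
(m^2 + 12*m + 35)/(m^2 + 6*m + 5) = (m + 7)/(m + 1)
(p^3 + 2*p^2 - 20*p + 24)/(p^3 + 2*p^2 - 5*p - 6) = (p^2 + 4*p - 12)/(p^2 + 4*p + 3)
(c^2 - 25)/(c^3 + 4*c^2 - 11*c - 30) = (c - 5)/(c^2 - c - 6)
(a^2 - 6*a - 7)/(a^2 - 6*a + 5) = (a^2 - 6*a - 7)/(a^2 - 6*a + 5)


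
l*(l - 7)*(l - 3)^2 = l^4 - 13*l^3 + 51*l^2 - 63*l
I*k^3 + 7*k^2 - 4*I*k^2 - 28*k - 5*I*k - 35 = (k - 5)*(k - 7*I)*(I*k + I)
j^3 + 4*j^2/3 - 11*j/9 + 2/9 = (j - 1/3)^2*(j + 2)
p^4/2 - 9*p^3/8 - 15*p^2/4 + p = p*(p/2 + 1)*(p - 4)*(p - 1/4)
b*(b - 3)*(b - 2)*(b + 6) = b^4 + b^3 - 24*b^2 + 36*b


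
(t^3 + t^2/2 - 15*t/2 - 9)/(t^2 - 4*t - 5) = (-2*t^3 - t^2 + 15*t + 18)/(2*(-t^2 + 4*t + 5))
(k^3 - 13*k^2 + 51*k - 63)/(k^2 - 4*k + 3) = (k^2 - 10*k + 21)/(k - 1)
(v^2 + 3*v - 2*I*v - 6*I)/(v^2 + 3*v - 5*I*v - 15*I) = (v - 2*I)/(v - 5*I)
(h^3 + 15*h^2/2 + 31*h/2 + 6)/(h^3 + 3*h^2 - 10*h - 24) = (h^2 + 7*h/2 + 3/2)/(h^2 - h - 6)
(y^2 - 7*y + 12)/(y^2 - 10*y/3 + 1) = 3*(y - 4)/(3*y - 1)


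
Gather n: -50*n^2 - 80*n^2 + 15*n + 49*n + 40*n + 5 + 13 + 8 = -130*n^2 + 104*n + 26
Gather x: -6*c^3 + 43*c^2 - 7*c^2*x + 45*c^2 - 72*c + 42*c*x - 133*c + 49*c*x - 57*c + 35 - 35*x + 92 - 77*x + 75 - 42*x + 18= -6*c^3 + 88*c^2 - 262*c + x*(-7*c^2 + 91*c - 154) + 220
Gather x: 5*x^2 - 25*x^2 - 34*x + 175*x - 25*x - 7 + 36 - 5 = -20*x^2 + 116*x + 24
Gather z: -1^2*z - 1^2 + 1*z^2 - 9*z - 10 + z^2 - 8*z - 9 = 2*z^2 - 18*z - 20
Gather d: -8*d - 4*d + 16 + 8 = 24 - 12*d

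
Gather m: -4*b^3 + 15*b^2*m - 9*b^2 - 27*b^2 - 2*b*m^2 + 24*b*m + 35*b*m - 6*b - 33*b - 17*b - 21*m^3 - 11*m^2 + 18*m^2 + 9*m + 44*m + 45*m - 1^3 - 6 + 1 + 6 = -4*b^3 - 36*b^2 - 56*b - 21*m^3 + m^2*(7 - 2*b) + m*(15*b^2 + 59*b + 98)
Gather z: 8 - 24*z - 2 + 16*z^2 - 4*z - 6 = 16*z^2 - 28*z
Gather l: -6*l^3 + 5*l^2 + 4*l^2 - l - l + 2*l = -6*l^3 + 9*l^2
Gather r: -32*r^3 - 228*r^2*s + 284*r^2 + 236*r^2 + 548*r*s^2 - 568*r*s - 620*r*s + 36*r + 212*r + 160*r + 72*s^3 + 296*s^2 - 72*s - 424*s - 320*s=-32*r^3 + r^2*(520 - 228*s) + r*(548*s^2 - 1188*s + 408) + 72*s^3 + 296*s^2 - 816*s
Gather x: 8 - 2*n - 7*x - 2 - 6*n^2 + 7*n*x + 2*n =-6*n^2 + x*(7*n - 7) + 6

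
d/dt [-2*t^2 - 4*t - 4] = -4*t - 4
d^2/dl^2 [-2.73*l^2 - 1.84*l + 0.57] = -5.46000000000000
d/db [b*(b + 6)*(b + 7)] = 3*b^2 + 26*b + 42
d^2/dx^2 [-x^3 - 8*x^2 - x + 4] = -6*x - 16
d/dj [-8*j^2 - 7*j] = -16*j - 7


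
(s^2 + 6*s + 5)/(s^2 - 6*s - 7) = (s + 5)/(s - 7)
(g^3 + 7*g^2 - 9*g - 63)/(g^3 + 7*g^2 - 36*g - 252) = (g^2 - 9)/(g^2 - 36)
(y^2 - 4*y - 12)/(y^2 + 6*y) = (y^2 - 4*y - 12)/(y*(y + 6))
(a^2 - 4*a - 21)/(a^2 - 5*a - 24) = (a - 7)/(a - 8)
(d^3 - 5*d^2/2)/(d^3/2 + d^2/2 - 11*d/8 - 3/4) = d^2*(8*d - 20)/(4*d^3 + 4*d^2 - 11*d - 6)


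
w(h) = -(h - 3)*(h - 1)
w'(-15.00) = 34.00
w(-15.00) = -288.00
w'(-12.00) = 28.00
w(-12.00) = -195.00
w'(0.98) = 2.04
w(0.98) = -0.04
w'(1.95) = 0.10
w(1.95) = 1.00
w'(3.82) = -3.64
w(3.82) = -2.31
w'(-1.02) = 6.04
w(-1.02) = -8.12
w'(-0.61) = 5.22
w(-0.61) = -5.81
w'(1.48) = 1.04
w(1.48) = 0.73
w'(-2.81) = 9.62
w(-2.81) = -22.14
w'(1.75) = 0.50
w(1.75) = 0.94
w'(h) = 4 - 2*h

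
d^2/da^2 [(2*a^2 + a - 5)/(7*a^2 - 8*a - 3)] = 2*(161*a^3 - 609*a^2 + 903*a - 431)/(343*a^6 - 1176*a^5 + 903*a^4 + 496*a^3 - 387*a^2 - 216*a - 27)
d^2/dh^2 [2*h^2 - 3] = 4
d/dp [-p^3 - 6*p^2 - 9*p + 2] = -3*p^2 - 12*p - 9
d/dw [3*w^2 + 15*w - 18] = 6*w + 15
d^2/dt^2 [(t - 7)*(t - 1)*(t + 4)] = 6*t - 8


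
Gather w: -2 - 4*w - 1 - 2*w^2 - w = -2*w^2 - 5*w - 3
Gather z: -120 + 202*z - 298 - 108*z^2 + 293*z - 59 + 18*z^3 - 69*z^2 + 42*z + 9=18*z^3 - 177*z^2 + 537*z - 468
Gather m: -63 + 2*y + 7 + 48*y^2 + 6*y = 48*y^2 + 8*y - 56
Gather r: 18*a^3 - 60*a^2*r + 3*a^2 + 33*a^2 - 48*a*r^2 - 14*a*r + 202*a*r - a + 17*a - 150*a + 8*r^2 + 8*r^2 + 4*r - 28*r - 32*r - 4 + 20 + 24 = 18*a^3 + 36*a^2 - 134*a + r^2*(16 - 48*a) + r*(-60*a^2 + 188*a - 56) + 40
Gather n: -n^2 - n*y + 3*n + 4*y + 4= -n^2 + n*(3 - y) + 4*y + 4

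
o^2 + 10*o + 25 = (o + 5)^2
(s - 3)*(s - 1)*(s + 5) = s^3 + s^2 - 17*s + 15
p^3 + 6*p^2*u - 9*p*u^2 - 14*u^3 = (p - 2*u)*(p + u)*(p + 7*u)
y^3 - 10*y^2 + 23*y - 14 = (y - 7)*(y - 2)*(y - 1)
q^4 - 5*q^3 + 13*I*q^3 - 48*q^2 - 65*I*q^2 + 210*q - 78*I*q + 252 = (q - 6)*(q + 1)*(q + 6*I)*(q + 7*I)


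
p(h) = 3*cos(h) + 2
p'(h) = -3*sin(h)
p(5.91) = 4.79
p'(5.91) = 1.09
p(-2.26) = 0.09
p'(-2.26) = 2.32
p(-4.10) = 0.28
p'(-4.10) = -2.45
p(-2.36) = -0.13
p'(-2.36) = 2.11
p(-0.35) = 4.82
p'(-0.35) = 1.03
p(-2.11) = 0.46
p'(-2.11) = 2.57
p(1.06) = 3.47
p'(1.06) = -2.62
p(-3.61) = -0.68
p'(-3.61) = -1.35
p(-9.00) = -0.73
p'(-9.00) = 1.24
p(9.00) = -0.73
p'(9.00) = -1.24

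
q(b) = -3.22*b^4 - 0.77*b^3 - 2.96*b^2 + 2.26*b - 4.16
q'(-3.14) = 396.83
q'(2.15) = -149.15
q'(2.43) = -210.58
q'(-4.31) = 1016.08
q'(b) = -12.88*b^3 - 2.31*b^2 - 5.92*b + 2.26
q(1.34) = -18.68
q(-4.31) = -1118.37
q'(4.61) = -1336.01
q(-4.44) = -1256.53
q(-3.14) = -329.62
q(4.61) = -1586.40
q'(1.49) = -54.30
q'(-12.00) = 21997.30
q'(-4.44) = 1110.37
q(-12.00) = -65896.88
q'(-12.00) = 21997.30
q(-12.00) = -65896.88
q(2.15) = -89.44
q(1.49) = -25.78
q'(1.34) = -40.81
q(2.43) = -139.47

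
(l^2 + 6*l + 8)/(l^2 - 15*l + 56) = (l^2 + 6*l + 8)/(l^2 - 15*l + 56)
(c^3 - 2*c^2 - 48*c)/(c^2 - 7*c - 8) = c*(c + 6)/(c + 1)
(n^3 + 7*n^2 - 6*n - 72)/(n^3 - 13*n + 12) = (n + 6)/(n - 1)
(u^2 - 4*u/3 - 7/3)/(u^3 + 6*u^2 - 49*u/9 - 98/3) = 3*(u + 1)/(3*u^2 + 25*u + 42)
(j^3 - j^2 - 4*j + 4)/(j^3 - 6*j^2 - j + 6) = (j^2 - 4)/(j^2 - 5*j - 6)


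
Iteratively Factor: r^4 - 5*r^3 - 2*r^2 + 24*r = (r + 2)*(r^3 - 7*r^2 + 12*r) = (r - 3)*(r + 2)*(r^2 - 4*r) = r*(r - 3)*(r + 2)*(r - 4)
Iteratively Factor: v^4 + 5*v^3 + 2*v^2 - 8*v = (v + 2)*(v^3 + 3*v^2 - 4*v) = (v - 1)*(v + 2)*(v^2 + 4*v) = (v - 1)*(v + 2)*(v + 4)*(v)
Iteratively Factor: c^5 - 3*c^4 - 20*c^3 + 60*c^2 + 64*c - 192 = (c - 2)*(c^4 - c^3 - 22*c^2 + 16*c + 96) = (c - 2)*(c + 2)*(c^3 - 3*c^2 - 16*c + 48) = (c - 4)*(c - 2)*(c + 2)*(c^2 + c - 12) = (c - 4)*(c - 2)*(c + 2)*(c + 4)*(c - 3)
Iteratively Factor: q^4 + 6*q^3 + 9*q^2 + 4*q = (q + 1)*(q^3 + 5*q^2 + 4*q) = q*(q + 1)*(q^2 + 5*q + 4) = q*(q + 1)^2*(q + 4)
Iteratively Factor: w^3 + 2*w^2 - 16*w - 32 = (w - 4)*(w^2 + 6*w + 8) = (w - 4)*(w + 2)*(w + 4)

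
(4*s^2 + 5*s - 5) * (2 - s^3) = -4*s^5 - 5*s^4 + 5*s^3 + 8*s^2 + 10*s - 10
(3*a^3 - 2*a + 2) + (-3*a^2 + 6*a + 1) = 3*a^3 - 3*a^2 + 4*a + 3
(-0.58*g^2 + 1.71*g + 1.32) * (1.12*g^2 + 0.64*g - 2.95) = -0.6496*g^4 + 1.544*g^3 + 4.2838*g^2 - 4.1997*g - 3.894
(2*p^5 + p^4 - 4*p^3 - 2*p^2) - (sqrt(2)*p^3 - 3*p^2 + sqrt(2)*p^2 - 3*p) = 2*p^5 + p^4 - 4*p^3 - sqrt(2)*p^3 - sqrt(2)*p^2 + p^2 + 3*p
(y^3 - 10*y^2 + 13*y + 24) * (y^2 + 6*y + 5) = y^5 - 4*y^4 - 42*y^3 + 52*y^2 + 209*y + 120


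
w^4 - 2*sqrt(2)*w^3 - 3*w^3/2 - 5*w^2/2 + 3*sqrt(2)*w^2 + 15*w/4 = w*(w - 3/2)*(w - 5*sqrt(2)/2)*(w + sqrt(2)/2)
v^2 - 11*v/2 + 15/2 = (v - 3)*(v - 5/2)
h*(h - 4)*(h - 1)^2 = h^4 - 6*h^3 + 9*h^2 - 4*h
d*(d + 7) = d^2 + 7*d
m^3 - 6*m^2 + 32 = (m - 4)^2*(m + 2)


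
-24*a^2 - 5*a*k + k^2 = (-8*a + k)*(3*a + k)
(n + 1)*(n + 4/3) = n^2 + 7*n/3 + 4/3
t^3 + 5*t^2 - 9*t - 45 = (t - 3)*(t + 3)*(t + 5)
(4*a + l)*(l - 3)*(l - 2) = 4*a*l^2 - 20*a*l + 24*a + l^3 - 5*l^2 + 6*l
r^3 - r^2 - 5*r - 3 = (r - 3)*(r + 1)^2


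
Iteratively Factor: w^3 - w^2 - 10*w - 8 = (w - 4)*(w^2 + 3*w + 2) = (w - 4)*(w + 1)*(w + 2)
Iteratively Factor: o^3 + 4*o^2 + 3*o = (o + 1)*(o^2 + 3*o) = o*(o + 1)*(o + 3)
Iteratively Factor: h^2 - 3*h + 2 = (h - 2)*(h - 1)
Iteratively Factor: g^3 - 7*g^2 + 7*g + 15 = (g - 5)*(g^2 - 2*g - 3) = (g - 5)*(g + 1)*(g - 3)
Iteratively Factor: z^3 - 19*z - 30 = (z - 5)*(z^2 + 5*z + 6) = (z - 5)*(z + 3)*(z + 2)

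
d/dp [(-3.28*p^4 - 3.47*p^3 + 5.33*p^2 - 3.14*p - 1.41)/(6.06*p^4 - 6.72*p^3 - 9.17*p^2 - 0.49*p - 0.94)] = (43.0698*p^6 - 4.44439999999997*p^5 + 129.5443*p^4 + 7.71019999999999*p^3 - 50.0457*p^2 - 35.8798*p + 2.2607)/(36.7236*p^8 - 81.4464*p^7 - 65.982*p^6 + 117.306*p^5 + 79.2817*p^4 + 21.6202*p^3 + 17.4797*p^2 + 0.9212*p + 0.8836)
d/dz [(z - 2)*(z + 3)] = 2*z + 1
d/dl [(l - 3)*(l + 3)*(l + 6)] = 3*l^2 + 12*l - 9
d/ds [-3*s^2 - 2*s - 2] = -6*s - 2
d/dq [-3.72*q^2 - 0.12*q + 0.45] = -7.44*q - 0.12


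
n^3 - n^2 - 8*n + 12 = (n - 2)^2*(n + 3)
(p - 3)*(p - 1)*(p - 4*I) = p^3 - 4*p^2 - 4*I*p^2 + 3*p + 16*I*p - 12*I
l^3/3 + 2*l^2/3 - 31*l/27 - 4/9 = (l/3 + 1)*(l - 4/3)*(l + 1/3)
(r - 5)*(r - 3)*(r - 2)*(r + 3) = r^4 - 7*r^3 + r^2 + 63*r - 90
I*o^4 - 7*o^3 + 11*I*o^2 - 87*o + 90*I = (o - 3*I)*(o + 5*I)*(o + 6*I)*(I*o + 1)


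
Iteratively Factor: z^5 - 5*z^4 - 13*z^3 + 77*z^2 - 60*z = (z - 3)*(z^4 - 2*z^3 - 19*z^2 + 20*z) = (z - 5)*(z - 3)*(z^3 + 3*z^2 - 4*z) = (z - 5)*(z - 3)*(z - 1)*(z^2 + 4*z) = z*(z - 5)*(z - 3)*(z - 1)*(z + 4)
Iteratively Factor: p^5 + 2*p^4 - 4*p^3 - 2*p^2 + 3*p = (p - 1)*(p^4 + 3*p^3 - p^2 - 3*p) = (p - 1)*(p + 3)*(p^3 - p) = p*(p - 1)*(p + 3)*(p^2 - 1) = p*(p - 1)*(p + 1)*(p + 3)*(p - 1)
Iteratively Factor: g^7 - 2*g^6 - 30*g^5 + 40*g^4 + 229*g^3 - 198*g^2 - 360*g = (g - 2)*(g^6 - 30*g^4 - 20*g^3 + 189*g^2 + 180*g) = (g - 5)*(g - 2)*(g^5 + 5*g^4 - 5*g^3 - 45*g^2 - 36*g) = (g - 5)*(g - 3)*(g - 2)*(g^4 + 8*g^3 + 19*g^2 + 12*g) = g*(g - 5)*(g - 3)*(g - 2)*(g^3 + 8*g^2 + 19*g + 12) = g*(g - 5)*(g - 3)*(g - 2)*(g + 1)*(g^2 + 7*g + 12) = g*(g - 5)*(g - 3)*(g - 2)*(g + 1)*(g + 4)*(g + 3)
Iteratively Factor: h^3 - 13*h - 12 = (h - 4)*(h^2 + 4*h + 3) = (h - 4)*(h + 1)*(h + 3)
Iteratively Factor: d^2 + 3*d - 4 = (d - 1)*(d + 4)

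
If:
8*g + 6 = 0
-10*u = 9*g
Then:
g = -3/4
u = 27/40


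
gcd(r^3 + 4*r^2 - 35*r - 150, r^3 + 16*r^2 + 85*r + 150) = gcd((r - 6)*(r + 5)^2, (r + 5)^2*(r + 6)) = r^2 + 10*r + 25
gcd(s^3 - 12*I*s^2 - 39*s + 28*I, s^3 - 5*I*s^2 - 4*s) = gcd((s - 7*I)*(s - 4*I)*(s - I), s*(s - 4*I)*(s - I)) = s^2 - 5*I*s - 4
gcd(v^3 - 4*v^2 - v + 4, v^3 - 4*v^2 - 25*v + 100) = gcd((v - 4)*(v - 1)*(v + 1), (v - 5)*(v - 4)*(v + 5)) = v - 4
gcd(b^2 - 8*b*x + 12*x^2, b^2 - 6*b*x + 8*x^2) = -b + 2*x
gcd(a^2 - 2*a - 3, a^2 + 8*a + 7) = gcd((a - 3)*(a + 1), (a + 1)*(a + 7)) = a + 1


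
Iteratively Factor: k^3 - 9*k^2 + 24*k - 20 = (k - 5)*(k^2 - 4*k + 4) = (k - 5)*(k - 2)*(k - 2)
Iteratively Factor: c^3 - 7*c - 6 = (c + 2)*(c^2 - 2*c - 3) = (c + 1)*(c + 2)*(c - 3)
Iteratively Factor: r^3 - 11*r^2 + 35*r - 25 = (r - 5)*(r^2 - 6*r + 5) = (r - 5)*(r - 1)*(r - 5)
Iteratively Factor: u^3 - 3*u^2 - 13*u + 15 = (u - 5)*(u^2 + 2*u - 3) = (u - 5)*(u - 1)*(u + 3)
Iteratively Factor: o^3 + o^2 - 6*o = (o - 2)*(o^2 + 3*o) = (o - 2)*(o + 3)*(o)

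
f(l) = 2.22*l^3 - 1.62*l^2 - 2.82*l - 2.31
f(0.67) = -4.26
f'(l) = 6.66*l^2 - 3.24*l - 2.82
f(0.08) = -2.54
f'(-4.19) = 127.68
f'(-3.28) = 79.46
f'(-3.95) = 113.89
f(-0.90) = -2.70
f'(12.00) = 917.34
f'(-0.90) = 5.49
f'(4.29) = 105.85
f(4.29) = 131.05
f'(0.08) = -3.04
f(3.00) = 34.59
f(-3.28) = -88.83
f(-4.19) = -182.24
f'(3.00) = 47.40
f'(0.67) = -2.00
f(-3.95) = -153.27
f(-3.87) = -144.33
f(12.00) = 3566.73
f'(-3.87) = 109.46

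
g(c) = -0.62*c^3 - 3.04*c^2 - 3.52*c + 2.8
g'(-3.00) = -2.02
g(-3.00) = 2.74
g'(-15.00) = -330.82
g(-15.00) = 1464.10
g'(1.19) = -13.39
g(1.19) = -6.74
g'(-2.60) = -0.29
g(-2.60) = 2.30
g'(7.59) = -156.82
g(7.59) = -470.14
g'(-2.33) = 0.55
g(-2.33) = 2.34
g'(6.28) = -115.06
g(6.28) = -292.76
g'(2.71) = -33.66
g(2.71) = -41.40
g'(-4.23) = -11.08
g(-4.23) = 10.22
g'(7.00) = -137.22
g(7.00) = -383.46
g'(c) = -1.86*c^2 - 6.08*c - 3.52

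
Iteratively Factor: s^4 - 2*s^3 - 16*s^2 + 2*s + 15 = (s - 5)*(s^3 + 3*s^2 - s - 3) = (s - 5)*(s + 3)*(s^2 - 1) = (s - 5)*(s + 1)*(s + 3)*(s - 1)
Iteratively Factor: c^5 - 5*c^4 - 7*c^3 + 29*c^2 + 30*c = (c - 3)*(c^4 - 2*c^3 - 13*c^2 - 10*c) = (c - 3)*(c + 1)*(c^3 - 3*c^2 - 10*c) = (c - 5)*(c - 3)*(c + 1)*(c^2 + 2*c) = c*(c - 5)*(c - 3)*(c + 1)*(c + 2)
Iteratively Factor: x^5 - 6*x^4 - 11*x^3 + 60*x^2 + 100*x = (x)*(x^4 - 6*x^3 - 11*x^2 + 60*x + 100) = x*(x + 2)*(x^3 - 8*x^2 + 5*x + 50) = x*(x - 5)*(x + 2)*(x^2 - 3*x - 10) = x*(x - 5)*(x + 2)^2*(x - 5)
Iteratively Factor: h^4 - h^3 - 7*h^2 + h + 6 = (h + 1)*(h^3 - 2*h^2 - 5*h + 6) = (h - 1)*(h + 1)*(h^2 - h - 6) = (h - 1)*(h + 1)*(h + 2)*(h - 3)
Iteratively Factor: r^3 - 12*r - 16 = (r - 4)*(r^2 + 4*r + 4) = (r - 4)*(r + 2)*(r + 2)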